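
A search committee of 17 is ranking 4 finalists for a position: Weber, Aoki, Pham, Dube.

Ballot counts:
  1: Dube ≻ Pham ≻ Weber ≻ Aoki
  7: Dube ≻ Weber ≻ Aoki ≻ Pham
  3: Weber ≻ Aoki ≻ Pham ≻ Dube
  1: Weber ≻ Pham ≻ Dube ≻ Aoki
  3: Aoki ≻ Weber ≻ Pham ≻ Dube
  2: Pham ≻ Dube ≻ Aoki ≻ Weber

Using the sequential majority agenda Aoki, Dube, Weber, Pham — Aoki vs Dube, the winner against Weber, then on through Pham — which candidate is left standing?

Pham

Round 1: Aoki vs Dube — 6–11, Dube advances.
Round 2: Dube vs Weber — 10–7, Dube advances.
Round 3: Dube vs Pham — 8–9, Pham advances.
Pham survives the agenda.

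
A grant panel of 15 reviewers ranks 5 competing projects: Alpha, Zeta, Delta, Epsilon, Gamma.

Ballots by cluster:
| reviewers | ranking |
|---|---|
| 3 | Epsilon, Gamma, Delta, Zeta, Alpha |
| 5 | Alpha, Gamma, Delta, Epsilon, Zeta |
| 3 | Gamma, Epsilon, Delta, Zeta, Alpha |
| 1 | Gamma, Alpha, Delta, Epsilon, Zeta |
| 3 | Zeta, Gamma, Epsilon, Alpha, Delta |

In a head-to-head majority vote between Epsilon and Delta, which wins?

Epsilon

Ballots ranking Epsilon above Delta: 3 + 3 + 3 = 9.
Ballots ranking Delta above Epsilon: 15 − 9 = 6.
Epsilon wins the head-to-head 9–6.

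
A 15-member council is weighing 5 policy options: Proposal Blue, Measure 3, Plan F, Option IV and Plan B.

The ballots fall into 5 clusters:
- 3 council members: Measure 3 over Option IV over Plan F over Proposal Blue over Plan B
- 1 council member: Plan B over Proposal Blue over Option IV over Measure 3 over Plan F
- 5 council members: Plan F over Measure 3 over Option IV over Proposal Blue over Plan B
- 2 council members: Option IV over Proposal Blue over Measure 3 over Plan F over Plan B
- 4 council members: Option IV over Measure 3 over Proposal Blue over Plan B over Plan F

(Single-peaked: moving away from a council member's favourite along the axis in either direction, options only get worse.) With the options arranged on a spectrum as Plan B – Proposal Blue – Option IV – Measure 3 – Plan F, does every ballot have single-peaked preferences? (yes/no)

Axis positions: Plan B=1, Proposal Blue=2, Option IV=3, Measure 3=4, Plan F=5.
Cluster 1 (peak Measure 3 at position 4): ranking walks positions 4-3-5-2-1, expanding outward from the peak — single-peaked.
Cluster 2 (peak Plan B at position 1): ranking walks positions 1-2-3-4-5, expanding outward from the peak — single-peaked.
Cluster 3 (peak Plan F at position 5): ranking walks positions 5-4-3-2-1, expanding outward from the peak — single-peaked.
Cluster 4 (peak Option IV at position 3): ranking walks positions 3-2-4-5-1, expanding outward from the peak — single-peaked.
Cluster 5 (peak Option IV at position 3): ranking walks positions 3-4-2-1-5, expanding outward from the peak — single-peaked.
Every ranking is single-peaked on this axis.

yes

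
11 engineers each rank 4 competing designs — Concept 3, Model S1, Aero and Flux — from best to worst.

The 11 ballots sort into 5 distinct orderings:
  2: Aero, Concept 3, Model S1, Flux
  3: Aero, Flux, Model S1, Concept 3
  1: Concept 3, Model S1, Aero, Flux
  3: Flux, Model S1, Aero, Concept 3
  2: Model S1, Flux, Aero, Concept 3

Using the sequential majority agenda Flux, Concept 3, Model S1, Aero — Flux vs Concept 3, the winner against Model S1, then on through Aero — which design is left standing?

Aero

Round 1: Flux vs Concept 3 — 8–3, Flux advances.
Round 2: Flux vs Model S1 — 6–5, Flux advances.
Round 3: Flux vs Aero — 5–6, Aero advances.
Aero survives the agenda.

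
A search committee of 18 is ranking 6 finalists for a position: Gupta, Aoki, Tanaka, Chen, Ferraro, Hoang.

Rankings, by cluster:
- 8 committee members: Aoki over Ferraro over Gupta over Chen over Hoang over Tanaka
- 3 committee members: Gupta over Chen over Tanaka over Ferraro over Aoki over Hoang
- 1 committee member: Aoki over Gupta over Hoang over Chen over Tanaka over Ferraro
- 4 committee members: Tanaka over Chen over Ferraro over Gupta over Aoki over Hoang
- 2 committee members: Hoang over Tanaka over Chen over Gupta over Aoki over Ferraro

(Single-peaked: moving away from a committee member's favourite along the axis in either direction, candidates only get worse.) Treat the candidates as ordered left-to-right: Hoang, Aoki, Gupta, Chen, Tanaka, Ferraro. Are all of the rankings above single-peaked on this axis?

Axis positions: Hoang=1, Aoki=2, Gupta=3, Chen=4, Tanaka=5, Ferraro=6.
Cluster 1: ranking walks positions 2-6-3-4-1-5; Ferraro is ranked above Gupta even though Gupta lies between Ferraro and the peak Aoki on the axis — preferences dip and rise again. Not single-peaked.
Cluster 2 (peak Gupta at position 3): ranking walks positions 3-4-5-6-2-1, expanding outward from the peak — single-peaked.
Cluster 3 (peak Aoki at position 2): ranking walks positions 2-3-1-4-5-6, expanding outward from the peak — single-peaked.
Cluster 4 (peak Tanaka at position 5): ranking walks positions 5-4-6-3-2-1, expanding outward from the peak — single-peaked.
Cluster 5: ranking walks positions 1-5-4-3-2-6; Tanaka is ranked above Aoki even though Aoki lies between Tanaka and the peak Hoang on the axis — preferences dip and rise again. Not single-peaked.
Cluster 1 violates single-peakedness, so the profile is not single-peaked on this axis.

no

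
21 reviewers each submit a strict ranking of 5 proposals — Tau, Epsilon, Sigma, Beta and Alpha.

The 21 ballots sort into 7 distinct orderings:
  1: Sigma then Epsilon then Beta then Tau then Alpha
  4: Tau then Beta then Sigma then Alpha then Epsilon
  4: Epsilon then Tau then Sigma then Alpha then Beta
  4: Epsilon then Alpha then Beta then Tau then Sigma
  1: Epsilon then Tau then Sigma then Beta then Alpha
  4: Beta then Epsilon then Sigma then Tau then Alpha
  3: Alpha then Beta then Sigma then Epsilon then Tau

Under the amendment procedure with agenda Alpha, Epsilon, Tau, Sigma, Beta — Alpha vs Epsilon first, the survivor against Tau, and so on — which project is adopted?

Round 1: Alpha vs Epsilon — 7–14, Epsilon advances.
Round 2: Epsilon vs Tau — 17–4, Epsilon advances.
Round 3: Epsilon vs Sigma — 13–8, Epsilon advances.
Round 4: Epsilon vs Beta — 10–11, Beta advances.
The agenda winner is Beta.

Beta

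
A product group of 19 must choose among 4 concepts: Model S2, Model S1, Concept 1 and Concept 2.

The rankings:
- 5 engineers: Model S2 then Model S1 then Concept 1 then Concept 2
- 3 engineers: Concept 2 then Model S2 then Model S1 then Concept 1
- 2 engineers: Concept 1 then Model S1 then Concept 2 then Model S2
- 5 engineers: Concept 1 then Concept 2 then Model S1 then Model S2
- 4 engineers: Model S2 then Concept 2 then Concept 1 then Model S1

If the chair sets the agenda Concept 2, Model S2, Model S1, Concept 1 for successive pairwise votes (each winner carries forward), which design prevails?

Concept 1

Round 1: Concept 2 vs Model S2 — 10–9, Concept 2 advances.
Round 2: Concept 2 vs Model S1 — 12–7, Concept 2 advances.
Round 3: Concept 2 vs Concept 1 — 7–12, Concept 1 advances.
The agenda winner is Concept 1.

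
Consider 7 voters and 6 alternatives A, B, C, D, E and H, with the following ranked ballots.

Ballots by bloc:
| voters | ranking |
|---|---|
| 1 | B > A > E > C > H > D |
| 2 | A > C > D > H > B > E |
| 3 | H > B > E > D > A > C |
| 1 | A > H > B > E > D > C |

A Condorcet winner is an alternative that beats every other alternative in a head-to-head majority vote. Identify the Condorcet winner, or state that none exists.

none

Head-to-head results (7 voters):
A vs B: 3 to 4, B.
A vs C: A is ranked higher on 1+2+3+1 = 7 ballots, C on 0. A wins 7–0.
A vs D: A wins 4–3.
A vs E: A wins 4–3.
A vs H: A, 4–3.
B vs C: B, 5–2.
B vs D: B, 5–2.
B vs E: B preferred on 1+2+3+1 = 7 ballots; B wins 7–0.
B–H: H 6–1.
C vs D: C is ranked higher on 1+2 = 3 ballots, D on 4. D wins 4–3.
C vs E: C preferred on 2 ballots; E wins 5–2.
C vs H: H, 4–3.
D vs E: E, 5–2.
D vs H: D preferred on 2 ballots; H wins 5–2.
E vs H: E is ranked higher on 1 ballot, H on 6. H wins 6–1.
Every alternative loses at least once (A loses to B; B loses to H; C loses to A; D loses to A; E loses to A; H loses to A). The majority relation contains the cycle A → H → B → A, so there is no Condorcet winner.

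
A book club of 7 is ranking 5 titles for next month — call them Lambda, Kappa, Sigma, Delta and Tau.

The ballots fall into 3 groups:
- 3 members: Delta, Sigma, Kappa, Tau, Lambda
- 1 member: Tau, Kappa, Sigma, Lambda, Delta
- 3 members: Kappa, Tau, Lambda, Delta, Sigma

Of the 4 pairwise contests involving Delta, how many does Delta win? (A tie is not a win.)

1

Delta against each rival (7 members):
Delta vs Lambda: Delta is ranked higher on 3 ballots, Lambda on 4. Lambda wins 4–3.
Delta vs Kappa: Delta is ranked higher on 3 ballots, Kappa on 4. Kappa wins 4–3.
Delta vs Sigma: 3+3 = 6 for Delta, 1 for Sigma — Delta by 6–1.
Delta vs Tau: Tau, 4–3.
Delta beats Sigma; loses to Lambda, Kappa, Tau — 1 pairwise win.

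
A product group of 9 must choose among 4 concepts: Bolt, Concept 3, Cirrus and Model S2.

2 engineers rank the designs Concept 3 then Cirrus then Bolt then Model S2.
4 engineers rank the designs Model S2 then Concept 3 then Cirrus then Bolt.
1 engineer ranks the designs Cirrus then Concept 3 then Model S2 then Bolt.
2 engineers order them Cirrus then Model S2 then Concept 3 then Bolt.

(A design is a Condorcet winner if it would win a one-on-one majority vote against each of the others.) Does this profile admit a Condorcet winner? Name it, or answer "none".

none

Head-to-head results (9 engineers):
Bolt–Concept 3: Concept 3 9–0.
Bolt–Cirrus: Cirrus 9–0.
Bolt–Model S2: Model S2 7–2.
Concept 3 vs Cirrus: Concept 3 wins 6–3.
Concept 3 vs Model S2: Model S2, 6–3.
Cirrus vs Model S2: Cirrus, 5–4.
Each design drops at least one matchup (Bolt loses to Concept 3; Concept 3 loses to Model S2; Cirrus loses to Concept 3; Model S2 loses to Cirrus); the cycle Concept 3 > Cirrus > Model S2 > Concept 3 rules out a Condorcet winner.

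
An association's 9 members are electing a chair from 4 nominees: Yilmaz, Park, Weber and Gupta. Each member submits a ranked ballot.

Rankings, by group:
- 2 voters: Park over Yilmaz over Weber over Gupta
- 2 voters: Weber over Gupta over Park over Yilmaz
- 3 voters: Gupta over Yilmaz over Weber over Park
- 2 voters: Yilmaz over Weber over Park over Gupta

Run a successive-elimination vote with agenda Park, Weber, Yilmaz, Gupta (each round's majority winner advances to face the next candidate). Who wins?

Gupta

Round 1: Park vs Weber — 2–7, Weber advances.
Round 2: Weber vs Yilmaz — 2–7, Yilmaz advances.
Round 3: Yilmaz vs Gupta — 4–5, Gupta advances.
The agenda winner is Gupta.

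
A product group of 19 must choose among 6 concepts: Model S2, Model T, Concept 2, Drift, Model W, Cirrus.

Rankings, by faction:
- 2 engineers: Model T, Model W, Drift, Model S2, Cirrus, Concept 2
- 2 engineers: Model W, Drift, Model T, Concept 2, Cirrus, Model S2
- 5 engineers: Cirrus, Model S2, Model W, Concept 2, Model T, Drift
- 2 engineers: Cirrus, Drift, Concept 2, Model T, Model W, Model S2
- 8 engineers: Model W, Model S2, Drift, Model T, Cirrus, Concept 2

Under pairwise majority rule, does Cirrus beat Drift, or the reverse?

Ballots ranking Cirrus above Drift: 5 + 2 = 7.
Ballots ranking Drift above Cirrus: 19 − 7 = 12.
Drift wins the head-to-head 12–7.

Drift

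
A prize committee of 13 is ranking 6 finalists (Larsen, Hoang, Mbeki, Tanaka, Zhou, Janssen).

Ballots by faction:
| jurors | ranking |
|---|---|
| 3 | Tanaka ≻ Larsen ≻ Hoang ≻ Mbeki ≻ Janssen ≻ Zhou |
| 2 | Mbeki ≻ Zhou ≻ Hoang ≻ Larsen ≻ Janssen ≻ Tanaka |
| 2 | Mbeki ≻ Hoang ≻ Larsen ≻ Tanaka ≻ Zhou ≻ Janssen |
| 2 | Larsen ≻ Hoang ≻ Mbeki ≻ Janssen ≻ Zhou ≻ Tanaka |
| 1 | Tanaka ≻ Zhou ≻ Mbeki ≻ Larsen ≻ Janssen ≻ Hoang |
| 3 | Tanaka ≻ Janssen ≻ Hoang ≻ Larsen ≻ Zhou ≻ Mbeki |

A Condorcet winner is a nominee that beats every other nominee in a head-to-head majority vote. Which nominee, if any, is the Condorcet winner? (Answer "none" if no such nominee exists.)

Tanaka

Check each pair by majority over 13 ballots:
Larsen vs Hoang: Larsen is ranked higher on 3+2+1 = 6 ballots, Hoang on 7. Hoang wins 7–6.
Larsen vs Mbeki: Larsen wins 8–5.
Larsen vs Tanaka: Larsen is ranked higher on 2+2+2 = 6 ballots, Tanaka on 7. Tanaka wins 7–6.
Larsen vs Zhou: 3+2+2+3 = 10 for Larsen, 3 for Zhou — Larsen by 10–3.
Larsen vs Janssen: Larsen is ranked higher on 3+2+2+2+1 = 10 ballots, Janssen on 3. Larsen wins 10–3.
Hoang vs Mbeki: Hoang is ranked higher on 3+2+3 = 8 ballots, Mbeki on 5. Hoang wins 8–5.
Hoang vs Tanaka: Hoang preferred on 2+2+2 = 6 ballots; Tanaka wins 7–6.
Hoang vs Zhou: Hoang is ranked higher on 3+2+2+3 = 10 ballots, Zhou on 3. Hoang wins 10–3.
Hoang–Janssen: Hoang 9–4.
Mbeki vs Tanaka: Tanaka, 7–6.
Mbeki vs Zhou: 9 to 4, Mbeki.
Mbeki–Janssen: Mbeki 10–3.
Tanaka vs Zhou: 3+2+1+3 = 9 for Tanaka, 4 for Zhou — Tanaka by 9–4.
Tanaka vs Janssen: Tanaka, 9–4.
Zhou vs Janssen: Janssen wins 8–5.
Only Tanaka has no losses; Tanaka is the Condorcet winner.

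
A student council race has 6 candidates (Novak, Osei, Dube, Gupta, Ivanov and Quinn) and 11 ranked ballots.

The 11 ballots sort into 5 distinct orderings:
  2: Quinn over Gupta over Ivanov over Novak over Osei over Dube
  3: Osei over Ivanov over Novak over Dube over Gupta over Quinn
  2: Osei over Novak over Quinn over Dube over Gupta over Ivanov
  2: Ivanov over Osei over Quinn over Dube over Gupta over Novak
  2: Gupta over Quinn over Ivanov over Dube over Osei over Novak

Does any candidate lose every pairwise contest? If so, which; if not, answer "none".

Pairwise majorities:
Novak–Osei: Osei 9–2.
Novak vs Dube: Novak wins 7–4.
Novak vs Gupta: Novak is ranked higher on 3+2 = 5 ballots, Gupta on 6. Gupta wins 6–5.
Novak vs Ivanov: 2 for Novak, 9 for Ivanov — Ivanov by 9–2.
Novak vs Quinn: Quinn, 6–5.
Osei vs Dube: Osei preferred on 2+3+2+2 = 9 ballots; Osei wins 9–2.
Osei vs Gupta: Osei preferred on 3+2+2 = 7 ballots; Osei wins 7–4.
Osei vs Ivanov: Osei preferred on 3+2 = 5 ballots; Ivanov wins 6–5.
Osei–Quinn: Osei 7–4.
Dube vs Gupta: Dube is ranked higher on 3+2+2 = 7 ballots, Gupta on 4. Dube wins 7–4.
Dube–Ivanov: Ivanov 9–2.
Dube–Quinn: Quinn 8–3.
Gupta vs Ivanov: Gupta preferred on 2+2+2 = 6 ballots; Gupta wins 6–5.
Gupta vs Quinn: 3+2 = 5 for Gupta, 6 for Quinn — Quinn by 6–5.
Ivanov–Quinn: Quinn 6–5.
Every candidate wins at least one matchup (Novak beats Dube; Osei beats Novak; Dube beats Gupta; Gupta beats Novak; Ivanov beats Novak; Quinn beats Novak), so there is no Condorcet loser.

none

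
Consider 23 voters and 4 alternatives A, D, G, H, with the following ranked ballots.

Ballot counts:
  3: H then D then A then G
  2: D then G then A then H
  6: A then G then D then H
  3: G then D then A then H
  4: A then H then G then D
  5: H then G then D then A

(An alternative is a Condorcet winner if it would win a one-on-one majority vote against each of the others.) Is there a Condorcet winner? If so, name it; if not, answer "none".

Head-to-head results (23 voters):
A vs D: A preferred on 6+4 = 10 ballots; D wins 13–10.
A vs G: 13 to 10, A.
A vs H: A preferred on 2+6+3+4 = 15 ballots; A wins 15–8.
D vs G: D preferred on 3+2 = 5 ballots; G wins 18–5.
D vs H: 11 to 12, H.
G vs H: 11 to 12, H.
Every alternative loses at least once (A loses to D; D loses to G; G loses to A; H loses to A). The majority relation contains the cycle A beats G beats D beats A, so there is no Condorcet winner.

none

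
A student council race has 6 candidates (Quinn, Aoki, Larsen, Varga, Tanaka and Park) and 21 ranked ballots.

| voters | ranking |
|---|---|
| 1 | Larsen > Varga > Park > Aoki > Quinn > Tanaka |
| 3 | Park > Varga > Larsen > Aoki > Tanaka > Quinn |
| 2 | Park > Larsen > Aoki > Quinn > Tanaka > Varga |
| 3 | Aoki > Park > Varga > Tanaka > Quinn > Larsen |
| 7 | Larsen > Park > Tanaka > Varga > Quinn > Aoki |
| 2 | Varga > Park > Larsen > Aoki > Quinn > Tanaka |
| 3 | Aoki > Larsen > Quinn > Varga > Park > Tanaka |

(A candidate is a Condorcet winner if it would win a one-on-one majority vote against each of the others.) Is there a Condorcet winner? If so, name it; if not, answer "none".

Head-to-head results (21 voters):
Quinn vs Aoki: Aoki wins 14–7.
Quinn vs Larsen: Larsen, 18–3.
Quinn vs Varga: Quinn is ranked higher on 2+3 = 5 ballots, Varga on 16. Varga wins 16–5.
Quinn vs Tanaka: Quinn preferred on 1+2+2+3 = 8 ballots; Tanaka wins 13–8.
Quinn vs Park: Park wins 18–3.
Aoki vs Larsen: Aoki preferred on 3+3 = 6 ballots; Larsen wins 15–6.
Aoki vs Varga: Varga, 13–8.
Aoki vs Tanaka: Aoki preferred on 1+3+2+3+2+3 = 14 ballots; Aoki wins 14–7.
Aoki vs Park: 3+3 = 6 for Aoki, 15 for Park — Park by 15–6.
Larsen vs Varga: Larsen, 13–8.
Larsen vs Tanaka: Larsen preferred on 1+3+2+7+2+3 = 18 ballots; Larsen wins 18–3.
Larsen vs Park: 11 to 10, Larsen.
Varga vs Tanaka: Varga wins 12–9.
Varga vs Park: 1+2+3 = 6 for Varga, 15 for Park — Park by 15–6.
Tanaka vs Park: Tanaka preferred on 0 ballots; Park wins 21–0.
Larsen wins every pairwise contest, so Larsen is the Condorcet winner.

Larsen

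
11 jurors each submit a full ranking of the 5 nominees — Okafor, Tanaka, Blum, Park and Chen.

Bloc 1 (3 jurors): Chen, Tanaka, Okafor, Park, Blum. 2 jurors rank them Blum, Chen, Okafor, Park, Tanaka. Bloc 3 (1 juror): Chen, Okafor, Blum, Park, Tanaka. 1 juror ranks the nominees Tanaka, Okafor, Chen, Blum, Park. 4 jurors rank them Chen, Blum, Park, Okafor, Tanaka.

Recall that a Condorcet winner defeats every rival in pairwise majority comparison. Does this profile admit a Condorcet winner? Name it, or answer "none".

Chen

Check each pair by majority over 11 ballots:
Okafor vs Tanaka: Okafor wins 7–4.
Okafor–Blum: Blum 6–5.
Okafor–Park: Okafor 7–4.
Okafor vs Chen: Chen wins 10–1.
Tanaka vs Blum: Blum, 7–4.
Tanaka vs Park: Park, 7–4.
Tanaka–Chen: Chen 10–1.
Blum vs Park: Blum wins 8–3.
Blum vs Chen: Chen wins 9–2.
Park vs Chen: Chen wins 11–0.
Chen wins every pairwise contest, so Chen is the Condorcet winner.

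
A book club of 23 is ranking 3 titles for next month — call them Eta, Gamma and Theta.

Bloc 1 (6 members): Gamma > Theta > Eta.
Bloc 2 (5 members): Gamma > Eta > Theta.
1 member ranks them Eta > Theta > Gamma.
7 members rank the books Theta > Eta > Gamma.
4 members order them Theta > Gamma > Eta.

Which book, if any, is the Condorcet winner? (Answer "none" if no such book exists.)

Theta

Check each pair by majority over 23 ballots:
Eta vs Gamma: Gamma, 15–8.
Eta vs Theta: Theta wins 17–6.
Gamma vs Theta: Theta, 12–11.
Theta wins every pairwise contest, so Theta is the Condorcet winner.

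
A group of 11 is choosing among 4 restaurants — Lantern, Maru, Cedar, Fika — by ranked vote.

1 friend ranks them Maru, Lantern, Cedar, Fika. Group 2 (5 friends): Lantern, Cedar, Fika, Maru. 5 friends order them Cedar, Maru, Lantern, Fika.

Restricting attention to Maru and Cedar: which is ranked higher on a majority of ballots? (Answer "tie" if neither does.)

Cedar

Ballots ranking Maru above Cedar: 1.
Ballots ranking Cedar above Maru: 11 − 1 = 10.
Cedar wins the head-to-head 10–1.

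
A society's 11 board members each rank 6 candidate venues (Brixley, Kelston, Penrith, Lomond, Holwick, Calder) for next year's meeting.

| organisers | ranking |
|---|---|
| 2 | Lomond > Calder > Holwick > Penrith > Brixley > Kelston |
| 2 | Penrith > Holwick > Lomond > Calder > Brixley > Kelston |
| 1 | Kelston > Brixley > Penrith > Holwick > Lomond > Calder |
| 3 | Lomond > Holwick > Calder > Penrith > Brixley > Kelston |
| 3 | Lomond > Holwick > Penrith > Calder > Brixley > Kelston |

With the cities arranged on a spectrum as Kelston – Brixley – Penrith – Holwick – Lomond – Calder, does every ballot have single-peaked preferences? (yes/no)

yes

Axis positions: Kelston=1, Brixley=2, Penrith=3, Holwick=4, Lomond=5, Calder=6.
Type 1 (peak Lomond at position 5): ranking walks positions 5-6-4-3-2-1, expanding outward from the peak — single-peaked.
Type 2 (peak Penrith at position 3): ranking walks positions 3-4-5-6-2-1, expanding outward from the peak — single-peaked.
Type 3 (peak Kelston at position 1): ranking walks positions 1-2-3-4-5-6, expanding outward from the peak — single-peaked.
Type 4 (peak Lomond at position 5): ranking walks positions 5-4-6-3-2-1, expanding outward from the peak — single-peaked.
Type 5 (peak Lomond at position 5): ranking walks positions 5-4-3-6-2-1, expanding outward from the peak — single-peaked.
Every ranking is single-peaked on this axis.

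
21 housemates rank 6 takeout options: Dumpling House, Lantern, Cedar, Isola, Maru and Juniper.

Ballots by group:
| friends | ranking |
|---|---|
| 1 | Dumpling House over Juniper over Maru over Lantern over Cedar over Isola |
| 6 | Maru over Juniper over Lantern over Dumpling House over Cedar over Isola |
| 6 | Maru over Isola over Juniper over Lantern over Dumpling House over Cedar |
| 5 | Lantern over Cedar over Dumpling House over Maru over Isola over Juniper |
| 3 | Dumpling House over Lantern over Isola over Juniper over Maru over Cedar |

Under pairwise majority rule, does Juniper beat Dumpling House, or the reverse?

Ballots ranking Juniper above Dumpling House: 6 + 6 = 12.
Ballots ranking Dumpling House above Juniper: 21 − 12 = 9.
Juniper wins the head-to-head 12–9.

Juniper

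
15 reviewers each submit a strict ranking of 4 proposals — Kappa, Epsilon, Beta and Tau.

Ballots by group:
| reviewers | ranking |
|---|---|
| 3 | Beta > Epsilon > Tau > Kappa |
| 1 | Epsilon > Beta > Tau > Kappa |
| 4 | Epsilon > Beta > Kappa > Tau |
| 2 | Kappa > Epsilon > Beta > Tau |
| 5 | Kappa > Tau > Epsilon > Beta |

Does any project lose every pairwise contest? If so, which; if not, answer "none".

Pairwise majorities:
Kappa vs Epsilon: Epsilon wins 8–7.
Kappa vs Beta: Beta wins 8–7.
Kappa vs Tau: Kappa, 11–4.
Epsilon vs Beta: Epsilon is ranked higher on 1+4+2+5 = 12 ballots, Beta on 3. Epsilon wins 12–3.
Epsilon–Tau: Epsilon 10–5.
Beta vs Tau: 3+1+4+2 = 10 for Beta, 5 for Tau — Beta by 10–5.
Tau is beaten in every head-to-head and is the Condorcet loser.

Tau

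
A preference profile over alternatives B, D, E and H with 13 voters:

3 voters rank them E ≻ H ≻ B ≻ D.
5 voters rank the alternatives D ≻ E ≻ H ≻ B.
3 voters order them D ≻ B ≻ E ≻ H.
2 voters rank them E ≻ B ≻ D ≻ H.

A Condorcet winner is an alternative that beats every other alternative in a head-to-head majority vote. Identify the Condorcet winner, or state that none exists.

Check each pair by majority over 13 ballots:
B vs D: 5 to 8, D.
B vs E: B is ranked higher on 3 ballots, E on 10. E wins 10–3.
B vs H: 5 to 8, H.
D vs E: 5+3 = 8 for D, 5 for E — D by 8–5.
D vs H: 10 to 3, D.
E vs H: E preferred on 3+5+3+2 = 13 ballots; E wins 13–0.
D defeats every rival head-to-head and is the Condorcet winner.

D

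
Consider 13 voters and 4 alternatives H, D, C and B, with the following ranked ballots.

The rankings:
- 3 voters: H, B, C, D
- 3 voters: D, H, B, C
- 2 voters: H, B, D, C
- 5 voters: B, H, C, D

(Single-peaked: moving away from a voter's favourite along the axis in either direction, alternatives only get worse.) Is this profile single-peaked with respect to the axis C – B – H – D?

Axis positions: C=1, B=2, H=3, D=4.
Type 1 (peak H at position 3): ranking walks positions 3-2-1-4, expanding outward from the peak — single-peaked.
Type 2 (peak D at position 4): ranking walks positions 4-3-2-1, expanding outward from the peak — single-peaked.
Type 3 (peak H at position 3): ranking walks positions 3-2-4-1, expanding outward from the peak — single-peaked.
Type 4 (peak B at position 2): ranking walks positions 2-3-1-4, expanding outward from the peak — single-peaked.
Every ranking is single-peaked on this axis.

yes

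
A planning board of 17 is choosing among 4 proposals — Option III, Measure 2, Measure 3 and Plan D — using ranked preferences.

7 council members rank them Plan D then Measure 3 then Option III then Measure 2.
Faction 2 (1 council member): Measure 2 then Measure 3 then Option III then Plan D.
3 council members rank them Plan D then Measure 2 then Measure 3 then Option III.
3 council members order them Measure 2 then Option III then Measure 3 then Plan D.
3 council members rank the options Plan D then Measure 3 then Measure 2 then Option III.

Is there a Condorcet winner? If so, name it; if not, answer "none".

Head-to-head results (17 council members):
Option III vs Measure 2: Option III preferred on 7 ballots; Measure 2 wins 10–7.
Option III vs Measure 3: 3 to 14, Measure 3.
Option III vs Plan D: 4 to 13, Plan D.
Measure 2 vs Measure 3: Measure 2 is ranked higher on 1+3+3 = 7 ballots, Measure 3 on 10. Measure 3 wins 10–7.
Measure 2 vs Plan D: 1+3 = 4 for Measure 2, 13 for Plan D — Plan D by 13–4.
Measure 3 vs Plan D: 4 to 13, Plan D.
Plan D defeats every rival head-to-head and is the Condorcet winner.

Plan D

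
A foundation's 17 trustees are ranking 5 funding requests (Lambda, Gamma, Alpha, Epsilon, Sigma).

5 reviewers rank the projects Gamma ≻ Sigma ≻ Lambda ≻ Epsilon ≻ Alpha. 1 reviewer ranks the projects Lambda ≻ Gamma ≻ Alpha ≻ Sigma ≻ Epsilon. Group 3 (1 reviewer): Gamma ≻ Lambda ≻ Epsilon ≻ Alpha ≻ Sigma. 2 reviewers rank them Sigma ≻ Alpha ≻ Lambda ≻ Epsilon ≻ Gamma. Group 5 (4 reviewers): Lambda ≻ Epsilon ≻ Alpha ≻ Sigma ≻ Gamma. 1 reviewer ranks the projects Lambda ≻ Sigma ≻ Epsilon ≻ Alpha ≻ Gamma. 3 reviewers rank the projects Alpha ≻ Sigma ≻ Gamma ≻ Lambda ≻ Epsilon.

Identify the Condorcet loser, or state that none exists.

Pairwise majorities:
Lambda vs Gamma: Lambda preferred on 1+2+4+1 = 8 ballots; Gamma wins 9–8.
Lambda vs Alpha: 5+1+1+4+1 = 12 for Lambda, 5 for Alpha — Lambda by 12–5.
Lambda vs Epsilon: Lambda is ranked higher on 17 ballots, Epsilon on 0. Lambda wins 17–0.
Lambda vs Sigma: Sigma, 10–7.
Gamma–Alpha: Alpha 10–7.
Gamma vs Epsilon: Gamma, 10–7.
Gamma vs Sigma: Sigma, 10–7.
Alpha vs Epsilon: 1+2+3 = 6 for Alpha, 11 for Epsilon — Epsilon by 11–6.
Alpha vs Sigma: Alpha wins 9–8.
Epsilon vs Sigma: Sigma wins 12–5.
No project is winless: Lambda beats Alpha; Gamma beats Lambda; Alpha beats Gamma; Epsilon beats Alpha; Sigma beats Lambda. There is no Condorcet loser.

none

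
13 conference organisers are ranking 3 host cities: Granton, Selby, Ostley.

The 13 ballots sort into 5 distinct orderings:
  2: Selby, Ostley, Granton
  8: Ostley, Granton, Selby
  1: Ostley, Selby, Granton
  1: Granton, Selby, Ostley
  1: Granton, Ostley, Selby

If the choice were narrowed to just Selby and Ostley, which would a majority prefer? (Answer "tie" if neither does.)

Ballots ranking Selby above Ostley: 2 + 1 = 3.
Ballots ranking Ostley above Selby: 13 − 3 = 10.
Ostley wins the head-to-head 10–3.

Ostley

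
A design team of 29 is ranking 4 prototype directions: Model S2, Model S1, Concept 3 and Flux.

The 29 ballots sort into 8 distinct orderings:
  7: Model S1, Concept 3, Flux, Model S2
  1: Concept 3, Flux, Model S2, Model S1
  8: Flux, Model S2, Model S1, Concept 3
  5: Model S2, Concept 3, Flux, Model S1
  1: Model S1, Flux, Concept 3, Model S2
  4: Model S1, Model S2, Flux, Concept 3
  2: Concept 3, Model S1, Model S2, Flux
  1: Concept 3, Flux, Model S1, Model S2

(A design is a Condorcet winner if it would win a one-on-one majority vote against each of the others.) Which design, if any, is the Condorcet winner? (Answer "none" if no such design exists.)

none

Head-to-head results (29 engineers):
Model S2–Model S1: Model S1 15–14.
Model S2–Concept 3: Model S2 17–12.
Model S2–Flux: Flux 18–11.
Model S1 vs Concept 3: Model S1 wins 20–9.
Model S1 vs Flux: Flux, 15–14.
Concept 3–Flux: Concept 3 16–13.
Each design drops at least one matchup (Model S2 loses to Model S1; Model S1 loses to Flux; Concept 3 loses to Model S2; Flux loses to Concept 3); the cycle Model S2 → Concept 3 → Flux → Model S2 rules out a Condorcet winner.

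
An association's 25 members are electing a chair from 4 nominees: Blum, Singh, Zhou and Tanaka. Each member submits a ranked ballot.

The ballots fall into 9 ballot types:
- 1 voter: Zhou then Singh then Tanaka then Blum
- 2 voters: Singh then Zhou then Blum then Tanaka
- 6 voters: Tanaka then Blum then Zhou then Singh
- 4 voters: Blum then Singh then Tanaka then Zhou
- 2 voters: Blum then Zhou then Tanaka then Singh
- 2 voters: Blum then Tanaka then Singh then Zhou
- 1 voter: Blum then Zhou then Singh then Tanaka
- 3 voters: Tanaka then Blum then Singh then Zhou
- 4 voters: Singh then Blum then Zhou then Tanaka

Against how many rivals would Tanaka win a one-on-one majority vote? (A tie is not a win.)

2

Tanaka against each rival (25 voters):
Tanaka vs Blum: Blum wins 15–10.
Tanaka vs Singh: Tanaka preferred on 6+2+2+3 = 13 ballots; Tanaka wins 13–12.
Tanaka vs Zhou: Tanaka wins 15–10.
Tanaka beats Singh, Zhou; loses to Blum — 2 pairwise wins.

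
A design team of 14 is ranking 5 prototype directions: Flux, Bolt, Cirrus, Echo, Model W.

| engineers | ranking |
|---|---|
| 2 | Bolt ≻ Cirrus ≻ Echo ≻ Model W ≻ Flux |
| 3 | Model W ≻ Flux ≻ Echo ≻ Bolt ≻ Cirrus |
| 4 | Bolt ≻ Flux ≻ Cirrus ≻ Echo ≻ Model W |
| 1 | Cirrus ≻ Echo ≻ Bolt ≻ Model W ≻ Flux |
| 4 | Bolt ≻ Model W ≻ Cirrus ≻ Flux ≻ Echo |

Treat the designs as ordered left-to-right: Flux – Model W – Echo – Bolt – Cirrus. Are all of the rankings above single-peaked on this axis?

no

Axis positions: Flux=1, Model W=2, Echo=3, Bolt=4, Cirrus=5.
Ballot type 1 (peak Bolt at position 4): ranking walks positions 4-5-3-2-1, expanding outward from the peak — single-peaked.
Ballot type 2 (peak Model W at position 2): ranking walks positions 2-1-3-4-5, expanding outward from the peak — single-peaked.
Ballot type 3: ranking walks positions 4-1-5-3-2; Flux is ranked above Echo even though Echo lies between Flux and the peak Bolt on the axis — preferences dip and rise again. Not single-peaked.
Ballot type 4: ranking walks positions 5-3-4-2-1; Echo is ranked above Bolt even though Bolt lies between Echo and the peak Cirrus on the axis — preferences dip and rise again. Not single-peaked.
Ballot type 5: ranking walks positions 4-2-5-1-3; Model W is ranked above Echo even though Echo lies between Model W and the peak Bolt on the axis — preferences dip and rise again. Not single-peaked.
Ballot type 3 violates single-peakedness, so the profile is not single-peaked on this axis.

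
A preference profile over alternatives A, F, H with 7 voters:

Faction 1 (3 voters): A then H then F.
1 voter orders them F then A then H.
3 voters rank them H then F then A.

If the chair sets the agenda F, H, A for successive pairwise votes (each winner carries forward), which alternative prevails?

Round 1: F vs H — 1–6, H advances.
Round 2: H vs A — 3–4, A advances.
A survives the agenda.

A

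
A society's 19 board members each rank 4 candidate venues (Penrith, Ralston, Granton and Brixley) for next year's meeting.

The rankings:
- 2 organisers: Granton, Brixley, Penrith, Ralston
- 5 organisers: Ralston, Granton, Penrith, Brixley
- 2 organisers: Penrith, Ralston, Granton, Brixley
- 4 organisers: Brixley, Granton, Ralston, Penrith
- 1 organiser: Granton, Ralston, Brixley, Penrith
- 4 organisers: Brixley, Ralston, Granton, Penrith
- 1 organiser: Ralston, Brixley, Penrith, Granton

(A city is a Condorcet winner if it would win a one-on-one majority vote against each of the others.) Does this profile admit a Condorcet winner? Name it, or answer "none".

none

Check each pair by majority over 19 ballots:
Penrith–Ralston: Ralston 15–4.
Penrith vs Granton: Granton, 16–3.
Penrith vs Brixley: Brixley, 12–7.
Ralston vs Granton: Ralston, 12–7.
Ralston vs Brixley: Brixley, 10–9.
Granton vs Brixley: Granton wins 10–9.
Every city loses at least once (Penrith loses to Ralston; Ralston loses to Brixley; Granton loses to Ralston; Brixley loses to Granton). The majority relation contains the cycle Ralston → Granton → Brixley → Ralston, so there is no Condorcet winner.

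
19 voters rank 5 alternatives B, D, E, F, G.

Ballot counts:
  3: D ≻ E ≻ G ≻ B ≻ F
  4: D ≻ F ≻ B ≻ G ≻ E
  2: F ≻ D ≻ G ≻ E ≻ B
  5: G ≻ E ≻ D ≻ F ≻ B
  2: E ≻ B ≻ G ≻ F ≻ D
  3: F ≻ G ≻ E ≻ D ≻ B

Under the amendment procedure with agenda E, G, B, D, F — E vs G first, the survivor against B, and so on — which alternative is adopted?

Round 1: E vs G — 5–14, G advances.
Round 2: G vs B — 13–6, G advances.
Round 3: G vs D — 10–9, G advances.
Round 4: G vs F — 10–9, G advances.
The agenda winner is G.

G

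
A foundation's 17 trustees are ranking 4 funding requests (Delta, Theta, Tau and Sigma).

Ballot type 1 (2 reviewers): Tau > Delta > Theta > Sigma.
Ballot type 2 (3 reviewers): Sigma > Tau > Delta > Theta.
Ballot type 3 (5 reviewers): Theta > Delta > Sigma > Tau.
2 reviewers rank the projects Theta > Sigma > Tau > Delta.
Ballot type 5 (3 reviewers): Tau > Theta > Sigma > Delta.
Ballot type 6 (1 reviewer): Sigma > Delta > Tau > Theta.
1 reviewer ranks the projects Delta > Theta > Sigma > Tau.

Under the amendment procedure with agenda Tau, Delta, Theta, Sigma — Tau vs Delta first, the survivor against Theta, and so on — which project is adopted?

Sigma

Round 1: Tau vs Delta — 10–7, Tau advances.
Round 2: Tau vs Theta — 9–8, Tau advances.
Round 3: Tau vs Sigma — 5–12, Sigma advances.
The agenda winner is Sigma.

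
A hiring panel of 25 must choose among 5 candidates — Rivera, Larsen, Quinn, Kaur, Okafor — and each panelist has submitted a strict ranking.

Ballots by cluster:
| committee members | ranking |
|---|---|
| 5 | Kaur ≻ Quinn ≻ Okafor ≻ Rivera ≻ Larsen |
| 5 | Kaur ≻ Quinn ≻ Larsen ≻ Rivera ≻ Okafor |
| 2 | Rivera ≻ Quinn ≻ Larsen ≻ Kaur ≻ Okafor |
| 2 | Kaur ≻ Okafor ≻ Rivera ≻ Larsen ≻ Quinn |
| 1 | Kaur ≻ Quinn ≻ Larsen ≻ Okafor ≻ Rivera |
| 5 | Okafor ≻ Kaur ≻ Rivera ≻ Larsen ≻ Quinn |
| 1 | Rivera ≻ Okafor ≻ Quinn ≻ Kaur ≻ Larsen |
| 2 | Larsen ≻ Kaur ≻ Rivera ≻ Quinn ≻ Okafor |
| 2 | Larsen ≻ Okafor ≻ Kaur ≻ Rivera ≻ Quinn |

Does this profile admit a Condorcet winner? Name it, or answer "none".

Kaur

Pairwise majorities:
Rivera vs Larsen: Rivera wins 15–10.
Rivera vs Quinn: 14 to 11, Rivera.
Rivera vs Kaur: Kaur, 22–3.
Rivera vs Okafor: 5+2+1+2 = 10 for Rivera, 15 for Okafor — Okafor by 15–10.
Larsen vs Quinn: Larsen is ranked higher on 2+5+2+2 = 11 ballots, Quinn on 14. Quinn wins 14–11.
Larsen vs Kaur: 6 to 19, Kaur.
Larsen vs Okafor: Okafor wins 13–12.
Quinn vs Kaur: Kaur wins 22–3.
Quinn vs Okafor: 5+5+2+1+2 = 15 for Quinn, 10 for Okafor — Quinn by 15–10.
Kaur vs Okafor: 17 to 8, Kaur.
Kaur beats each of Rivera, Larsen, Quinn, Okafor — Kaur is the Condorcet winner.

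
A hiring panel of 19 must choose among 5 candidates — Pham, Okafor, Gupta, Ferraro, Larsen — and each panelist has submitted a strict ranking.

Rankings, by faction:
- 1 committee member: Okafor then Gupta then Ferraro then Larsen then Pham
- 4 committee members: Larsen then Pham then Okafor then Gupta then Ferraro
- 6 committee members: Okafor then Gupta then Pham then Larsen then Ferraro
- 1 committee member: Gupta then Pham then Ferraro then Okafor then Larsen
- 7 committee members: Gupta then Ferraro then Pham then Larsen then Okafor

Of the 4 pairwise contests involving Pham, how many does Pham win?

Pham against each rival (19 committee members):
Pham vs Okafor: 12 to 7, Pham.
Pham vs Gupta: Pham is ranked higher on 4 ballots, Gupta on 15. Gupta wins 15–4.
Pham vs Ferraro: Pham is ranked higher on 4+6+1 = 11 ballots, Ferraro on 8. Pham wins 11–8.
Pham vs Larsen: Pham preferred on 6+1+7 = 14 ballots; Pham wins 14–5.
Pham beats Okafor, Ferraro, Larsen; loses to Gupta — 3 pairwise wins.

3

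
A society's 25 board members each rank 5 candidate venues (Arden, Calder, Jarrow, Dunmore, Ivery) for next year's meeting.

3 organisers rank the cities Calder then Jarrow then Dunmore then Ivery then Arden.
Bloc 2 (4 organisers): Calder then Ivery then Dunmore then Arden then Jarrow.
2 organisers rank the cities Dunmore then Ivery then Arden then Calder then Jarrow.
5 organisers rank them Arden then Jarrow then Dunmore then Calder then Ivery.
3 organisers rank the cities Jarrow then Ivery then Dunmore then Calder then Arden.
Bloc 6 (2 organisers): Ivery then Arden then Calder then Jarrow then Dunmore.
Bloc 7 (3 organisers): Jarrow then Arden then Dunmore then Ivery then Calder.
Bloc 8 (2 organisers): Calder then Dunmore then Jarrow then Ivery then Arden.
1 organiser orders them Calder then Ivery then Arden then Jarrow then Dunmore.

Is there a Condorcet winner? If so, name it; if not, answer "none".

none

Head-to-head results (25 organisers):
Arden vs Calder: Calder wins 13–12.
Arden–Jarrow: Arden 14–11.
Arden vs Dunmore: Dunmore wins 14–11.
Arden vs Ivery: Ivery, 17–8.
Calder–Jarrow: Calder 14–11.
Calder–Dunmore: Dunmore 13–12.
Calder–Ivery: Calder 15–10.
Jarrow vs Dunmore: Jarrow, 17–8.
Jarrow–Ivery: Jarrow 16–9.
Dunmore vs Ivery: Dunmore wins 15–10.
No city is unbeaten: Arden loses to Calder; Calder loses to Dunmore; Jarrow loses to Arden; Dunmore loses to Jarrow; Ivery loses to Calder. In particular Arden > Jarrow > Dunmore > Arden is a majority cycle — no Condorcet winner exists.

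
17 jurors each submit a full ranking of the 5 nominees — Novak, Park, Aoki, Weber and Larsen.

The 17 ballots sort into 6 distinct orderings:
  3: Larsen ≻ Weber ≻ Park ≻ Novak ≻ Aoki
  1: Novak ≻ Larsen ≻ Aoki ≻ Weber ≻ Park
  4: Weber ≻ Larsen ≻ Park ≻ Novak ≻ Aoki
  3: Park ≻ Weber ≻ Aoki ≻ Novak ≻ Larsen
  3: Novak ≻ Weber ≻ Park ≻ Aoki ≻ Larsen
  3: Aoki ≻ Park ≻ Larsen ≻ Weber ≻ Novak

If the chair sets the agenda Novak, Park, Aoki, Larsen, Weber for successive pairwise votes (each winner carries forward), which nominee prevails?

Weber

Round 1: Novak vs Park — 4–13, Park advances.
Round 2: Park vs Aoki — 13–4, Park advances.
Round 3: Park vs Larsen — 9–8, Park advances.
Round 4: Park vs Weber — 6–11, Weber advances.
The agenda winner is Weber.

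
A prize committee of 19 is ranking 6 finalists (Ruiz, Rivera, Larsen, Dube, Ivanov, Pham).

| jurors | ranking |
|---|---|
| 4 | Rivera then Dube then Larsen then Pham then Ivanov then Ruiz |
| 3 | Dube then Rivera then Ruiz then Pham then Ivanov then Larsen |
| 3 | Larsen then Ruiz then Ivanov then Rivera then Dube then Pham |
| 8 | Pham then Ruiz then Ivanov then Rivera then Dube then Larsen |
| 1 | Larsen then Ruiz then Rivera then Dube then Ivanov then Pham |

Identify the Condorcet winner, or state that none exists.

none

Check each pair by majority over 19 ballots:
Ruiz vs Rivera: Ruiz preferred on 3+8+1 = 12 ballots; Ruiz wins 12–7.
Ruiz vs Larsen: 11 to 8, Ruiz.
Ruiz vs Dube: Ruiz is ranked higher on 3+8+1 = 12 ballots, Dube on 7. Ruiz wins 12–7.
Ruiz vs Ivanov: 3+3+8+1 = 15 for Ruiz, 4 for Ivanov — Ruiz by 15–4.
Ruiz vs Pham: Ruiz is ranked higher on 3+3+1 = 7 ballots, Pham on 12. Pham wins 12–7.
Rivera vs Larsen: 15 to 4, Rivera.
Rivera vs Dube: 4+3+8+1 = 16 for Rivera, 3 for Dube — Rivera by 16–3.
Rivera vs Ivanov: 4+3+1 = 8 for Rivera, 11 for Ivanov — Ivanov by 11–8.
Rivera vs Pham: Rivera preferred on 4+3+3+1 = 11 ballots; Rivera wins 11–8.
Larsen vs Dube: Larsen preferred on 3+1 = 4 ballots; Dube wins 15–4.
Larsen vs Ivanov: Larsen is ranked higher on 4+3+1 = 8 ballots, Ivanov on 11. Ivanov wins 11–8.
Larsen vs Pham: Larsen is ranked higher on 4+3+1 = 8 ballots, Pham on 11. Pham wins 11–8.
Dube vs Ivanov: 4+3+1 = 8 for Dube, 11 for Ivanov — Ivanov by 11–8.
Dube vs Pham: 11 to 8, Dube.
Ivanov vs Pham: Ivanov preferred on 3+1 = 4 ballots; Pham wins 15–4.
Each nominee drops at least one matchup (Ruiz loses to Pham; Rivera loses to Ruiz; Larsen loses to Ruiz; Dube loses to Ruiz; Ivanov loses to Ruiz; Pham loses to Rivera); the cycle Ruiz → Rivera → Pham → Ruiz rules out a Condorcet winner.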